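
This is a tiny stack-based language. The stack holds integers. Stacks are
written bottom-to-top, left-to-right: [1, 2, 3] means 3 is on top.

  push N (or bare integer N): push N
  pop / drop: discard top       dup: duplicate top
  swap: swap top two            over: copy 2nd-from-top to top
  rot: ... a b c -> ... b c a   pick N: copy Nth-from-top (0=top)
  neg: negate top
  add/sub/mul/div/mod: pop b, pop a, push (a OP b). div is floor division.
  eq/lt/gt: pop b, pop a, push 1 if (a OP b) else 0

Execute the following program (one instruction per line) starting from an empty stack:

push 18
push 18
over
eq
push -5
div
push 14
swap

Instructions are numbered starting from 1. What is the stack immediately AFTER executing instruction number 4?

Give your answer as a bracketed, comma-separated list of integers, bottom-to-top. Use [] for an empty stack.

Step 1 ('push 18'): [18]
Step 2 ('push 18'): [18, 18]
Step 3 ('over'): [18, 18, 18]
Step 4 ('eq'): [18, 1]

Answer: [18, 1]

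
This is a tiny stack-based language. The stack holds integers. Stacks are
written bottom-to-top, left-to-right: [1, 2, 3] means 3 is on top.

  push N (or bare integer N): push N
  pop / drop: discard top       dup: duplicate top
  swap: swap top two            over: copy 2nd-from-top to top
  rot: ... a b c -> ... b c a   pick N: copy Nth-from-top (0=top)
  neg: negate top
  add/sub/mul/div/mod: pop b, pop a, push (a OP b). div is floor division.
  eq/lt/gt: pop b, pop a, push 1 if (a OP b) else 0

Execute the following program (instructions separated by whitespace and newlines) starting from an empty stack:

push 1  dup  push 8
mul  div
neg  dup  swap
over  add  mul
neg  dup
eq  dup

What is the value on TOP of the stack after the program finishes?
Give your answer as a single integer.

After 'push 1': [1]
After 'dup': [1, 1]
After 'push 8': [1, 1, 8]
After 'mul': [1, 8]
After 'div': [0]
After 'neg': [0]
After 'dup': [0, 0]
After 'swap': [0, 0]
After 'over': [0, 0, 0]
After 'add': [0, 0]
After 'mul': [0]
After 'neg': [0]
After 'dup': [0, 0]
After 'eq': [1]
After 'dup': [1, 1]

Answer: 1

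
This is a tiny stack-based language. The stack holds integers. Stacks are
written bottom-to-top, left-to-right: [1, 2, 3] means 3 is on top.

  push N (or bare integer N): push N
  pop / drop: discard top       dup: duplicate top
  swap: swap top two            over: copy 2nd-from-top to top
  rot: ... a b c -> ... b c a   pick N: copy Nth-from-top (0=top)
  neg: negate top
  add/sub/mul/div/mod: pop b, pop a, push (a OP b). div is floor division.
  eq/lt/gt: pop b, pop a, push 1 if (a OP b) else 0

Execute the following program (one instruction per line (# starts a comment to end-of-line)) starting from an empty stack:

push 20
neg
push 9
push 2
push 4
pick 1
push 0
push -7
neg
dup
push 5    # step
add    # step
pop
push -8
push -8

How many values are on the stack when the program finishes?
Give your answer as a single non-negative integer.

Answer: 9

Derivation:
After 'push 20': stack = [20] (depth 1)
After 'neg': stack = [-20] (depth 1)
After 'push 9': stack = [-20, 9] (depth 2)
After 'push 2': stack = [-20, 9, 2] (depth 3)
After 'push 4': stack = [-20, 9, 2, 4] (depth 4)
After 'pick 1': stack = [-20, 9, 2, 4, 2] (depth 5)
After 'push 0': stack = [-20, 9, 2, 4, 2, 0] (depth 6)
After 'push -7': stack = [-20, 9, 2, 4, 2, 0, -7] (depth 7)
After 'neg': stack = [-20, 9, 2, 4, 2, 0, 7] (depth 7)
After 'dup': stack = [-20, 9, 2, 4, 2, 0, 7, 7] (depth 8)
After 'push 5': stack = [-20, 9, 2, 4, 2, 0, 7, 7, 5] (depth 9)
After 'add': stack = [-20, 9, 2, 4, 2, 0, 7, 12] (depth 8)
After 'pop': stack = [-20, 9, 2, 4, 2, 0, 7] (depth 7)
After 'push -8': stack = [-20, 9, 2, 4, 2, 0, 7, -8] (depth 8)
After 'push -8': stack = [-20, 9, 2, 4, 2, 0, 7, -8, -8] (depth 9)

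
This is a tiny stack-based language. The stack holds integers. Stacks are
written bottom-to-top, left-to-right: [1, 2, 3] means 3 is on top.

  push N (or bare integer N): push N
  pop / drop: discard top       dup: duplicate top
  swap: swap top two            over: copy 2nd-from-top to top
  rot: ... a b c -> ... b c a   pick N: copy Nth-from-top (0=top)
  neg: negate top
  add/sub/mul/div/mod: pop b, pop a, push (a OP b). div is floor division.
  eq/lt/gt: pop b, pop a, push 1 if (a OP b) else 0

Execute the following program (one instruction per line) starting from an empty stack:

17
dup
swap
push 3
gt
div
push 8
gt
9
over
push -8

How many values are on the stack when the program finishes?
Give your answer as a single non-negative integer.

After 'push 17': stack = [17] (depth 1)
After 'dup': stack = [17, 17] (depth 2)
After 'swap': stack = [17, 17] (depth 2)
After 'push 3': stack = [17, 17, 3] (depth 3)
After 'gt': stack = [17, 1] (depth 2)
After 'div': stack = [17] (depth 1)
After 'push 8': stack = [17, 8] (depth 2)
After 'gt': stack = [1] (depth 1)
After 'push 9': stack = [1, 9] (depth 2)
After 'over': stack = [1, 9, 1] (depth 3)
After 'push -8': stack = [1, 9, 1, -8] (depth 4)

Answer: 4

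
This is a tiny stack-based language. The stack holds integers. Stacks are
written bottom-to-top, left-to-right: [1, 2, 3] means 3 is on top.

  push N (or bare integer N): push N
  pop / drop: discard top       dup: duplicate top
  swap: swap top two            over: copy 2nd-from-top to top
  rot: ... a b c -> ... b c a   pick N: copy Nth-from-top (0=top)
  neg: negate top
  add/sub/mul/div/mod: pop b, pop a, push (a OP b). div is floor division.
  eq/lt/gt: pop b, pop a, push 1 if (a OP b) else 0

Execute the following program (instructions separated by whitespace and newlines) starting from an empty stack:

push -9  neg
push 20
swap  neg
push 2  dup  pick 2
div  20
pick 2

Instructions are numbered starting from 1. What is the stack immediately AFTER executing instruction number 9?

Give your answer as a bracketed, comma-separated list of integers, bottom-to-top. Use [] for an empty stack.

Step 1 ('push -9'): [-9]
Step 2 ('neg'): [9]
Step 3 ('push 20'): [9, 20]
Step 4 ('swap'): [20, 9]
Step 5 ('neg'): [20, -9]
Step 6 ('push 2'): [20, -9, 2]
Step 7 ('dup'): [20, -9, 2, 2]
Step 8 ('pick 2'): [20, -9, 2, 2, -9]
Step 9 ('div'): [20, -9, 2, -1]

Answer: [20, -9, 2, -1]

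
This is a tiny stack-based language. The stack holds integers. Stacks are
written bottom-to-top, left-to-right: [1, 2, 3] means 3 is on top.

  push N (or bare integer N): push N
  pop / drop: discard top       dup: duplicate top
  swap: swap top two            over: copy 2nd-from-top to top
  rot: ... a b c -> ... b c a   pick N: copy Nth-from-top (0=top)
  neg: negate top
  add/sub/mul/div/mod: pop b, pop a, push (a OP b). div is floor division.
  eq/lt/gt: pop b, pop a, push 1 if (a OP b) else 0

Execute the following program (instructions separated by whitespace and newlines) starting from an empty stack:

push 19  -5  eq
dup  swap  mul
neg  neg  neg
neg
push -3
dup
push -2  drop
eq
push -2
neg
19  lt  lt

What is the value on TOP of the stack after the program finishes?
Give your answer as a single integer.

Answer: 0

Derivation:
After 'push 19': [19]
After 'push -5': [19, -5]
After 'eq': [0]
After 'dup': [0, 0]
After 'swap': [0, 0]
After 'mul': [0]
After 'neg': [0]
After 'neg': [0]
After 'neg': [0]
After 'neg': [0]
After 'push -3': [0, -3]
After 'dup': [0, -3, -3]
After 'push -2': [0, -3, -3, -2]
After 'drop': [0, -3, -3]
After 'eq': [0, 1]
After 'push -2': [0, 1, -2]
After 'neg': [0, 1, 2]
After 'push 19': [0, 1, 2, 19]
After 'lt': [0, 1, 1]
After 'lt': [0, 0]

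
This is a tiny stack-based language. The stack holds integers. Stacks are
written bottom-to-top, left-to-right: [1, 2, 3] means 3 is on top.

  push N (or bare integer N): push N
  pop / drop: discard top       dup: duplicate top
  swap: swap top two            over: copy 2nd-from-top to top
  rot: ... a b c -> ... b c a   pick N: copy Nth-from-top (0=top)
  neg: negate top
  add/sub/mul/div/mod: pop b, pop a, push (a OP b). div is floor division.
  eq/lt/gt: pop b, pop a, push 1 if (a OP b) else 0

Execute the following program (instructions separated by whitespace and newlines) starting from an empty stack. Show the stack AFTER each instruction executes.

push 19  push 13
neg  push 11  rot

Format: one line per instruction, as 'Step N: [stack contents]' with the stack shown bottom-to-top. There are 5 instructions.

Step 1: [19]
Step 2: [19, 13]
Step 3: [19, -13]
Step 4: [19, -13, 11]
Step 5: [-13, 11, 19]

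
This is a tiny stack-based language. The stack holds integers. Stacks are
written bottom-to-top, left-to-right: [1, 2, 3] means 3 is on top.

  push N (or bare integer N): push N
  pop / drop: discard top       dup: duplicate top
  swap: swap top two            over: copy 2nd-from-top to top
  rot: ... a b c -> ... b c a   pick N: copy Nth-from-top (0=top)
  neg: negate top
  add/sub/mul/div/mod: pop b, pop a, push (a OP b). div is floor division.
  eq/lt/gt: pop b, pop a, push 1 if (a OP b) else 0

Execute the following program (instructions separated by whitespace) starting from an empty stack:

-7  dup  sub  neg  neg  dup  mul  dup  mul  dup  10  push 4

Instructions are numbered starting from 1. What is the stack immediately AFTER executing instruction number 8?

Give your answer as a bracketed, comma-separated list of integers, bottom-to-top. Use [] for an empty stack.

Step 1 ('-7'): [-7]
Step 2 ('dup'): [-7, -7]
Step 3 ('sub'): [0]
Step 4 ('neg'): [0]
Step 5 ('neg'): [0]
Step 6 ('dup'): [0, 0]
Step 7 ('mul'): [0]
Step 8 ('dup'): [0, 0]

Answer: [0, 0]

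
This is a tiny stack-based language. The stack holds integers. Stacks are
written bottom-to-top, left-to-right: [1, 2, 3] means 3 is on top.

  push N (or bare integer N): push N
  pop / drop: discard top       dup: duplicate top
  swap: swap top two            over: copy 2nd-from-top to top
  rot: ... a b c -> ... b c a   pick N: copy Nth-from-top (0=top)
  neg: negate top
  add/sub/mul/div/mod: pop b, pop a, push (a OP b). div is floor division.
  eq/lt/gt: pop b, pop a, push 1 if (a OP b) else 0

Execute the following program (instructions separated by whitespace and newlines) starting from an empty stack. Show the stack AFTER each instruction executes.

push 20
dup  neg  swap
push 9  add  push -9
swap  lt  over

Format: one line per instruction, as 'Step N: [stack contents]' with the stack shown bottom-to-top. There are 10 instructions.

Step 1: [20]
Step 2: [20, 20]
Step 3: [20, -20]
Step 4: [-20, 20]
Step 5: [-20, 20, 9]
Step 6: [-20, 29]
Step 7: [-20, 29, -9]
Step 8: [-20, -9, 29]
Step 9: [-20, 1]
Step 10: [-20, 1, -20]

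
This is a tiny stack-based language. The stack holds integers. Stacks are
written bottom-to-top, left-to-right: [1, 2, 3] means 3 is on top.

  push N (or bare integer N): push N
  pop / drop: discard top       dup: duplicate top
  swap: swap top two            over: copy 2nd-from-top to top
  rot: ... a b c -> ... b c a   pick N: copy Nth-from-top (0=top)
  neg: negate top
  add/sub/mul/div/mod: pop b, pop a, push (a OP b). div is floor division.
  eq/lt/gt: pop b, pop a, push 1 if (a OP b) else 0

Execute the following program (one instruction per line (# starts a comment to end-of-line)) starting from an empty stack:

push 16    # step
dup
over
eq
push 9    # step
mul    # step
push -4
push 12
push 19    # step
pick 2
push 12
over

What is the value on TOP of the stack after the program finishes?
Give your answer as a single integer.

After 'push 16': [16]
After 'dup': [16, 16]
After 'over': [16, 16, 16]
After 'eq': [16, 1]
After 'push 9': [16, 1, 9]
After 'mul': [16, 9]
After 'push -4': [16, 9, -4]
After 'push 12': [16, 9, -4, 12]
After 'push 19': [16, 9, -4, 12, 19]
After 'pick 2': [16, 9, -4, 12, 19, -4]
After 'push 12': [16, 9, -4, 12, 19, -4, 12]
After 'over': [16, 9, -4, 12, 19, -4, 12, -4]

Answer: -4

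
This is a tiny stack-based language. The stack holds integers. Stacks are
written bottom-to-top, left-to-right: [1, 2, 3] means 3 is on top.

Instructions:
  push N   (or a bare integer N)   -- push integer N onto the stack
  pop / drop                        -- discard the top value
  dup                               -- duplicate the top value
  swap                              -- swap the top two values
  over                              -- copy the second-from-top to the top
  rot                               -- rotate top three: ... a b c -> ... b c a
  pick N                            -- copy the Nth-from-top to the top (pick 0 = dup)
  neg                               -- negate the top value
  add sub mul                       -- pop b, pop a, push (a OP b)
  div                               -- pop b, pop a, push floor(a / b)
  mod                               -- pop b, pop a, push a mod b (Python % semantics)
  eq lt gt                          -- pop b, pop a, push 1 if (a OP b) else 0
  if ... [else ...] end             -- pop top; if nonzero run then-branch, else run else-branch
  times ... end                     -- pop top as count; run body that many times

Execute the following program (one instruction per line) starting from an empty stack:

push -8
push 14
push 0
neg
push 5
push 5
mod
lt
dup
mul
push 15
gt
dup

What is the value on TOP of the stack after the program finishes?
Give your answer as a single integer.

Answer: 0

Derivation:
After 'push -8': [-8]
After 'push 14': [-8, 14]
After 'push 0': [-8, 14, 0]
After 'neg': [-8, 14, 0]
After 'push 5': [-8, 14, 0, 5]
After 'push 5': [-8, 14, 0, 5, 5]
After 'mod': [-8, 14, 0, 0]
After 'lt': [-8, 14, 0]
After 'dup': [-8, 14, 0, 0]
After 'mul': [-8, 14, 0]
After 'push 15': [-8, 14, 0, 15]
After 'gt': [-8, 14, 0]
After 'dup': [-8, 14, 0, 0]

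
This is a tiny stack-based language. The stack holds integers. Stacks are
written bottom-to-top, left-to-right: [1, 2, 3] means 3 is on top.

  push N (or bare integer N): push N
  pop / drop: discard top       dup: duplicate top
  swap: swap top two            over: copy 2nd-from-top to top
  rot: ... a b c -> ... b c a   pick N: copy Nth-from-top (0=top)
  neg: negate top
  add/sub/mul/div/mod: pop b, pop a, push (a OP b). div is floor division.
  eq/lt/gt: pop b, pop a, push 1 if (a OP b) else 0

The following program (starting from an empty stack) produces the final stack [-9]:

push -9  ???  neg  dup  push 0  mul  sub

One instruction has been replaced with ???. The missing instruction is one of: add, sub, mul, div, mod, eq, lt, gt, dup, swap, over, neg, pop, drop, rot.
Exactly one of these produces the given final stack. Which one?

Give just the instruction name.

Answer: neg

Derivation:
Stack before ???: [-9]
Stack after ???:  [9]
The instruction that transforms [-9] -> [9] is: neg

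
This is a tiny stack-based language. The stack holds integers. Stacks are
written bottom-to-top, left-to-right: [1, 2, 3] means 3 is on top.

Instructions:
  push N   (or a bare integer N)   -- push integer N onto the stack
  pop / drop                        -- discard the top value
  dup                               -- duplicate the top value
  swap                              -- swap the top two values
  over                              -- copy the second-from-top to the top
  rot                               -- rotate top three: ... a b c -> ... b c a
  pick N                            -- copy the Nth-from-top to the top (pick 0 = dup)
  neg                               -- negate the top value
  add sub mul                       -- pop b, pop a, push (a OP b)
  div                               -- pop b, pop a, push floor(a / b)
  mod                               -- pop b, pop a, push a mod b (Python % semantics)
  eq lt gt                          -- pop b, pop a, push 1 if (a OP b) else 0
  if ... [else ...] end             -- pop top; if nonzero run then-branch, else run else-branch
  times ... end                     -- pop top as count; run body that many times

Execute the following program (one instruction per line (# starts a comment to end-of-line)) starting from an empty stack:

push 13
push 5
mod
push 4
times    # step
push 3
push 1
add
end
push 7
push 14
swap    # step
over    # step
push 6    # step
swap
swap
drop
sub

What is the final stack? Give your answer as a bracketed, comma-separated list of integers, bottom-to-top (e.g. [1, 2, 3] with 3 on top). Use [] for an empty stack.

After 'push 13': [13]
After 'push 5': [13, 5]
After 'mod': [3]
After 'push 4': [3, 4]
After 'times': [3]
After 'push 3': [3, 3]
After 'push 1': [3, 3, 1]
After 'add': [3, 4]
After 'push 3': [3, 4, 3]
After 'push 1': [3, 4, 3, 1]
After 'add': [3, 4, 4]
After 'push 3': [3, 4, 4, 3]
  ...
After 'push 3': [3, 4, 4, 4, 3]
After 'push 1': [3, 4, 4, 4, 3, 1]
After 'add': [3, 4, 4, 4, 4]
After 'push 7': [3, 4, 4, 4, 4, 7]
After 'push 14': [3, 4, 4, 4, 4, 7, 14]
After 'swap': [3, 4, 4, 4, 4, 14, 7]
After 'over': [3, 4, 4, 4, 4, 14, 7, 14]
After 'push 6': [3, 4, 4, 4, 4, 14, 7, 14, 6]
After 'swap': [3, 4, 4, 4, 4, 14, 7, 6, 14]
After 'swap': [3, 4, 4, 4, 4, 14, 7, 14, 6]
After 'drop': [3, 4, 4, 4, 4, 14, 7, 14]
After 'sub': [3, 4, 4, 4, 4, 14, -7]

Answer: [3, 4, 4, 4, 4, 14, -7]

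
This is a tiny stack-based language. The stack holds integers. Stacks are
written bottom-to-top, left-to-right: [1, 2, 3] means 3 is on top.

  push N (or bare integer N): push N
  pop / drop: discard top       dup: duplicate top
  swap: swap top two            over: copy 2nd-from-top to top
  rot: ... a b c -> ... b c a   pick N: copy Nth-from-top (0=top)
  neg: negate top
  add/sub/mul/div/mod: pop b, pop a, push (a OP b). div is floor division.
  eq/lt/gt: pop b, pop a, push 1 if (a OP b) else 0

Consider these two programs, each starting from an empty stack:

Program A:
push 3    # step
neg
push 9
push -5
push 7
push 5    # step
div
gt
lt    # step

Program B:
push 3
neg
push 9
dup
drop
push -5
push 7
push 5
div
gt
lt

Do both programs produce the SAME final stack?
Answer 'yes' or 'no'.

Program A trace:
  After 'push 3': [3]
  After 'neg': [-3]
  After 'push 9': [-3, 9]
  After 'push -5': [-3, 9, -5]
  After 'push 7': [-3, 9, -5, 7]
  After 'push 5': [-3, 9, -5, 7, 5]
  After 'div': [-3, 9, -5, 1]
  After 'gt': [-3, 9, 0]
  After 'lt': [-3, 0]
Program A final stack: [-3, 0]

Program B trace:
  After 'push 3': [3]
  After 'neg': [-3]
  After 'push 9': [-3, 9]
  After 'dup': [-3, 9, 9]
  After 'drop': [-3, 9]
  After 'push -5': [-3, 9, -5]
  After 'push 7': [-3, 9, -5, 7]
  After 'push 5': [-3, 9, -5, 7, 5]
  After 'div': [-3, 9, -5, 1]
  After 'gt': [-3, 9, 0]
  After 'lt': [-3, 0]
Program B final stack: [-3, 0]
Same: yes

Answer: yes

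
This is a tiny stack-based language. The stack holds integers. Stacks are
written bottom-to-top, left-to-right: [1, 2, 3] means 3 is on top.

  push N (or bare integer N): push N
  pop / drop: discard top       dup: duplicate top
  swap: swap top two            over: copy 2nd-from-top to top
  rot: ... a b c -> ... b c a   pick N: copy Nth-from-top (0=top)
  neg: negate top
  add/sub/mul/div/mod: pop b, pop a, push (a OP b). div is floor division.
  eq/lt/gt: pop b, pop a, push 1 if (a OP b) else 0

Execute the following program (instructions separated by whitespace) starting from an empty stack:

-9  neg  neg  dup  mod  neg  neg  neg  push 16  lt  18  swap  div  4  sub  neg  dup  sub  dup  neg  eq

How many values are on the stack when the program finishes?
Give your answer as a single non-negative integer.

Answer: 1

Derivation:
After 'push -9': stack = [-9] (depth 1)
After 'neg': stack = [9] (depth 1)
After 'neg': stack = [-9] (depth 1)
After 'dup': stack = [-9, -9] (depth 2)
After 'mod': stack = [0] (depth 1)
After 'neg': stack = [0] (depth 1)
After 'neg': stack = [0] (depth 1)
After 'neg': stack = [0] (depth 1)
After 'push 16': stack = [0, 16] (depth 2)
After 'lt': stack = [1] (depth 1)
  ...
After 'swap': stack = [18, 1] (depth 2)
After 'div': stack = [18] (depth 1)
After 'push 4': stack = [18, 4] (depth 2)
After 'sub': stack = [14] (depth 1)
After 'neg': stack = [-14] (depth 1)
After 'dup': stack = [-14, -14] (depth 2)
After 'sub': stack = [0] (depth 1)
After 'dup': stack = [0, 0] (depth 2)
After 'neg': stack = [0, 0] (depth 2)
After 'eq': stack = [1] (depth 1)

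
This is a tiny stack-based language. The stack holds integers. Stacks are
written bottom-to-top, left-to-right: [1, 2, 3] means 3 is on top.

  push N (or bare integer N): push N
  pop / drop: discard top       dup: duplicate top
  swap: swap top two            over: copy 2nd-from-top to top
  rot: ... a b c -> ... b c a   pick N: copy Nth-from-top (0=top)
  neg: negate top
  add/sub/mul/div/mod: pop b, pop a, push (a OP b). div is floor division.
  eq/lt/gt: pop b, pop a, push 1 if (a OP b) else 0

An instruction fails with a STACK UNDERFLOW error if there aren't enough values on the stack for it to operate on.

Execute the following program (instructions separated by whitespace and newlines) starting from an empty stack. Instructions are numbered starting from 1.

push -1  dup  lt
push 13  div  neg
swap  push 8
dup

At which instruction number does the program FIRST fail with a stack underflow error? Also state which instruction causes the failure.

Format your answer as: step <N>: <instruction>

Answer: step 7: swap

Derivation:
Step 1 ('push -1'): stack = [-1], depth = 1
Step 2 ('dup'): stack = [-1, -1], depth = 2
Step 3 ('lt'): stack = [0], depth = 1
Step 4 ('push 13'): stack = [0, 13], depth = 2
Step 5 ('div'): stack = [0], depth = 1
Step 6 ('neg'): stack = [0], depth = 1
Step 7 ('swap'): needs 2 value(s) but depth is 1 — STACK UNDERFLOW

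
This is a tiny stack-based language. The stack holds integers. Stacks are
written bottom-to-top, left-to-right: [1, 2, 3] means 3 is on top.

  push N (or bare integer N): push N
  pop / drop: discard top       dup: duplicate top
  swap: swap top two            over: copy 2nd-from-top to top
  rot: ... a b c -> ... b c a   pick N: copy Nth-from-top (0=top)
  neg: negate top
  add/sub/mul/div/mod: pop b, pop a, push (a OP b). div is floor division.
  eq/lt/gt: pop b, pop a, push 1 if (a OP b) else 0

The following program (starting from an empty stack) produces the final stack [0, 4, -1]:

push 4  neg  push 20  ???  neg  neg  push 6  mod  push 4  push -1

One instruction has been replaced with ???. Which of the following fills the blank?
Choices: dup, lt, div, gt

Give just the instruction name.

Stack before ???: [-4, 20]
Stack after ???:  [0]
Checking each choice:
  dup: produces [-4, 20, 2, 4, -1]
  lt: produces [1, 4, -1]
  div: produces [5, 4, -1]
  gt: MATCH


Answer: gt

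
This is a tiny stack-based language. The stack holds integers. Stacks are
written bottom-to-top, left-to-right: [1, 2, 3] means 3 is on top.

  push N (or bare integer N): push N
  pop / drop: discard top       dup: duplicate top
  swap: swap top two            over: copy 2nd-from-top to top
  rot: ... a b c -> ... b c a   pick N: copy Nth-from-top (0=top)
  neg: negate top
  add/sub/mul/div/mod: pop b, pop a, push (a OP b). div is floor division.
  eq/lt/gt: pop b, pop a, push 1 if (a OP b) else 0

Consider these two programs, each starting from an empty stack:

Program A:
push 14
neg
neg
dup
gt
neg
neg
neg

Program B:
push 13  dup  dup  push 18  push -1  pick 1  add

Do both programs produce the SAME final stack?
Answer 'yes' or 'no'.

Answer: no

Derivation:
Program A trace:
  After 'push 14': [14]
  After 'neg': [-14]
  After 'neg': [14]
  After 'dup': [14, 14]
  After 'gt': [0]
  After 'neg': [0]
  After 'neg': [0]
  After 'neg': [0]
Program A final stack: [0]

Program B trace:
  After 'push 13': [13]
  After 'dup': [13, 13]
  After 'dup': [13, 13, 13]
  After 'push 18': [13, 13, 13, 18]
  After 'push -1': [13, 13, 13, 18, -1]
  After 'pick 1': [13, 13, 13, 18, -1, 18]
  After 'add': [13, 13, 13, 18, 17]
Program B final stack: [13, 13, 13, 18, 17]
Same: no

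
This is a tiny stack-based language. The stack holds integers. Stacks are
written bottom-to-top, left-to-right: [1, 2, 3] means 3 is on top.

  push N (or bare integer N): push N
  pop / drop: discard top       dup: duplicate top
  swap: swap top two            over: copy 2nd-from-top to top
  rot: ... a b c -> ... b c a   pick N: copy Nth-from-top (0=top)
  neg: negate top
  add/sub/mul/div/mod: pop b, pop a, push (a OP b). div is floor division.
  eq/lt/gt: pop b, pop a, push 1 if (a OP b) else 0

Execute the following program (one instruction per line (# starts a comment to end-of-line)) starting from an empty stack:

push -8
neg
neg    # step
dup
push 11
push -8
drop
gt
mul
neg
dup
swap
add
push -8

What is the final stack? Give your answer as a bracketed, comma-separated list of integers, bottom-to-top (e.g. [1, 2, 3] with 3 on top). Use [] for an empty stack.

Answer: [0, -8]

Derivation:
After 'push -8': [-8]
After 'neg': [8]
After 'neg': [-8]
After 'dup': [-8, -8]
After 'push 11': [-8, -8, 11]
After 'push -8': [-8, -8, 11, -8]
After 'drop': [-8, -8, 11]
After 'gt': [-8, 0]
After 'mul': [0]
After 'neg': [0]
After 'dup': [0, 0]
After 'swap': [0, 0]
After 'add': [0]
After 'push -8': [0, -8]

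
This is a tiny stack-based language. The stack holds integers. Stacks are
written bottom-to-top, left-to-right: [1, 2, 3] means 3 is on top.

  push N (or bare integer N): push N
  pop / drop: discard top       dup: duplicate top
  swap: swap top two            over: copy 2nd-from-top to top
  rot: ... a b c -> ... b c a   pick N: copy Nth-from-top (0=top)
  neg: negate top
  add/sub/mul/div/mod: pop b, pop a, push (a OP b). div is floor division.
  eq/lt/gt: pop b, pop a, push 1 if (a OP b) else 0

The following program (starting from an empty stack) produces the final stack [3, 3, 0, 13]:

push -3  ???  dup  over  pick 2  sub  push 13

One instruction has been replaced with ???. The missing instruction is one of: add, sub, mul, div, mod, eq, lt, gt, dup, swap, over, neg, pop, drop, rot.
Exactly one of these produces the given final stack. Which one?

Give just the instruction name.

Answer: neg

Derivation:
Stack before ???: [-3]
Stack after ???:  [3]
The instruction that transforms [-3] -> [3] is: neg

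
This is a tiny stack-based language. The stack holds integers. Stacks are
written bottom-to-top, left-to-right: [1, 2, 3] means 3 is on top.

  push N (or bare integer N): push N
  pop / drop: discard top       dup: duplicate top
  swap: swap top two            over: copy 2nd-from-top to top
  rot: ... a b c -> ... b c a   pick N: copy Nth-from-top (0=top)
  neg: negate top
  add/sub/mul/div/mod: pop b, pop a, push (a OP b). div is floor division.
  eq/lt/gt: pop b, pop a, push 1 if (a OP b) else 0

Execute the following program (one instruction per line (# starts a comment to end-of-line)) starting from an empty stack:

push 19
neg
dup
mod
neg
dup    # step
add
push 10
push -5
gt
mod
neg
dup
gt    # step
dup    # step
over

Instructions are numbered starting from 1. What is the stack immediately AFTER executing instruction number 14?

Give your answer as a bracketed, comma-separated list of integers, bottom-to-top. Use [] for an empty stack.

Answer: [0]

Derivation:
Step 1 ('push 19'): [19]
Step 2 ('neg'): [-19]
Step 3 ('dup'): [-19, -19]
Step 4 ('mod'): [0]
Step 5 ('neg'): [0]
Step 6 ('dup'): [0, 0]
Step 7 ('add'): [0]
Step 8 ('push 10'): [0, 10]
Step 9 ('push -5'): [0, 10, -5]
Step 10 ('gt'): [0, 1]
Step 11 ('mod'): [0]
Step 12 ('neg'): [0]
Step 13 ('dup'): [0, 0]
Step 14 ('gt'): [0]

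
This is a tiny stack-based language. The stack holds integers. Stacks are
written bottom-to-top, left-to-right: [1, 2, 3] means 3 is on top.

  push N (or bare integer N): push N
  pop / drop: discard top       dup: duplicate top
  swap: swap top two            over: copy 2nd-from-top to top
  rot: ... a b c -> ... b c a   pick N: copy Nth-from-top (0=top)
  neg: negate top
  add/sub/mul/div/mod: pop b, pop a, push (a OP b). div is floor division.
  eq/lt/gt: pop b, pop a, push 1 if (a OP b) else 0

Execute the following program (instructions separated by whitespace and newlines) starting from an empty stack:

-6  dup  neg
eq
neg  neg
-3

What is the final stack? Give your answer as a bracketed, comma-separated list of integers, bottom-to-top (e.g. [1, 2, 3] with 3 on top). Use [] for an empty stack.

Answer: [0, -3]

Derivation:
After 'push -6': [-6]
After 'dup': [-6, -6]
After 'neg': [-6, 6]
After 'eq': [0]
After 'neg': [0]
After 'neg': [0]
After 'push -3': [0, -3]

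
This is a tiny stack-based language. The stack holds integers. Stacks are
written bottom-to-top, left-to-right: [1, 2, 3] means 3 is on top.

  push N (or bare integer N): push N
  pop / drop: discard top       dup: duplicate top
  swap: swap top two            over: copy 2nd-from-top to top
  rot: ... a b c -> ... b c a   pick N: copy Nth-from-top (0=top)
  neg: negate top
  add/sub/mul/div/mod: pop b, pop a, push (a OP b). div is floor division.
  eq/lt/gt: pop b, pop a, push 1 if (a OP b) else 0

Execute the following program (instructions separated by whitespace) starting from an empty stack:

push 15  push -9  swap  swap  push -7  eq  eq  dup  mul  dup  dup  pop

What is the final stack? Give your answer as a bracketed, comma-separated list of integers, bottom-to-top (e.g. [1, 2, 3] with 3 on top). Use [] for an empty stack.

Answer: [0, 0]

Derivation:
After 'push 15': [15]
After 'push -9': [15, -9]
After 'swap': [-9, 15]
After 'swap': [15, -9]
After 'push -7': [15, -9, -7]
After 'eq': [15, 0]
After 'eq': [0]
After 'dup': [0, 0]
After 'mul': [0]
After 'dup': [0, 0]
After 'dup': [0, 0, 0]
After 'pop': [0, 0]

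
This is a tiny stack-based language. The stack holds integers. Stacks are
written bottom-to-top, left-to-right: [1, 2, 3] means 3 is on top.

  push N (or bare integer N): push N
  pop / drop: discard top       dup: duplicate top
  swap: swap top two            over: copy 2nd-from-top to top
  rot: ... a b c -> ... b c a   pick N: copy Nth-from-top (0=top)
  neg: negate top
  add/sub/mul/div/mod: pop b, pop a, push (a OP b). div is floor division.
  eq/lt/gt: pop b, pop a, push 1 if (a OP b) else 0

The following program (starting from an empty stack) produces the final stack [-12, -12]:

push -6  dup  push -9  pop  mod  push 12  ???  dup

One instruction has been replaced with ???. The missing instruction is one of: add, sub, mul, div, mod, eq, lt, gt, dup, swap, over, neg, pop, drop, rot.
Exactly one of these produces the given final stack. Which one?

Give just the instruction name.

Stack before ???: [0, 12]
Stack after ???:  [-12]
The instruction that transforms [0, 12] -> [-12] is: sub

Answer: sub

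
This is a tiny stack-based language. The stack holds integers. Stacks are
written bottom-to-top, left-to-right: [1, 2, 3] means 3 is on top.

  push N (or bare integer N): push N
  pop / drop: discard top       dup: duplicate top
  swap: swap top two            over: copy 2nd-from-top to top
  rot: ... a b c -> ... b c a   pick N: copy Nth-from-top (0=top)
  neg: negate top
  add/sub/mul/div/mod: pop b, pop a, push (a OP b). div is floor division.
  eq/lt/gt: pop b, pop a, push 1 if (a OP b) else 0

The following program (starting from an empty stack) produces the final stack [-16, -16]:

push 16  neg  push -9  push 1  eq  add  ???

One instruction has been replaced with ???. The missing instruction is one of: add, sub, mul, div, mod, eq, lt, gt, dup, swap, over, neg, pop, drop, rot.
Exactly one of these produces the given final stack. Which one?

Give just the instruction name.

Answer: dup

Derivation:
Stack before ???: [-16]
Stack after ???:  [-16, -16]
The instruction that transforms [-16] -> [-16, -16] is: dup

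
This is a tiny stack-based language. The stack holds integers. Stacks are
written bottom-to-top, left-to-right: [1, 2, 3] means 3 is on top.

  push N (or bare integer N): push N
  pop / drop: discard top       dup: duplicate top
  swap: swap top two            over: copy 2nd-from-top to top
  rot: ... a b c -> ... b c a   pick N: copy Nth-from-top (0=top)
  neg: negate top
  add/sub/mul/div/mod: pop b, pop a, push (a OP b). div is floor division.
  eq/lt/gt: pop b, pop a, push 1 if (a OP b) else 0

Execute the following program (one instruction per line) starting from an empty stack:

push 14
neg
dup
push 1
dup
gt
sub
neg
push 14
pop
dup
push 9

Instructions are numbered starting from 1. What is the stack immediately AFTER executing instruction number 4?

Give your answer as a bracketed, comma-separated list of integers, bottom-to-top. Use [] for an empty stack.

Step 1 ('push 14'): [14]
Step 2 ('neg'): [-14]
Step 3 ('dup'): [-14, -14]
Step 4 ('push 1'): [-14, -14, 1]

Answer: [-14, -14, 1]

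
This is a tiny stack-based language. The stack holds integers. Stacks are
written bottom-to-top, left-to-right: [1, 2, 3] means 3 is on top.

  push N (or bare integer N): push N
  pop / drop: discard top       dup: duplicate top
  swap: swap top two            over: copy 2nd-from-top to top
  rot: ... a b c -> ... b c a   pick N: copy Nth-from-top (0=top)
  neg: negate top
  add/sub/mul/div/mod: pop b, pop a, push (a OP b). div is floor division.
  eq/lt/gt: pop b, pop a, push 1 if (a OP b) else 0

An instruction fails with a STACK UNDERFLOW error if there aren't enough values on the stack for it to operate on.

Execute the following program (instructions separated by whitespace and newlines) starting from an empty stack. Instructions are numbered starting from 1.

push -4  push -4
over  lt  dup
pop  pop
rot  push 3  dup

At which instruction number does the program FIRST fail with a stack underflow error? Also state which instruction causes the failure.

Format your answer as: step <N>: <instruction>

Answer: step 8: rot

Derivation:
Step 1 ('push -4'): stack = [-4], depth = 1
Step 2 ('push -4'): stack = [-4, -4], depth = 2
Step 3 ('over'): stack = [-4, -4, -4], depth = 3
Step 4 ('lt'): stack = [-4, 0], depth = 2
Step 5 ('dup'): stack = [-4, 0, 0], depth = 3
Step 6 ('pop'): stack = [-4, 0], depth = 2
Step 7 ('pop'): stack = [-4], depth = 1
Step 8 ('rot'): needs 3 value(s) but depth is 1 — STACK UNDERFLOW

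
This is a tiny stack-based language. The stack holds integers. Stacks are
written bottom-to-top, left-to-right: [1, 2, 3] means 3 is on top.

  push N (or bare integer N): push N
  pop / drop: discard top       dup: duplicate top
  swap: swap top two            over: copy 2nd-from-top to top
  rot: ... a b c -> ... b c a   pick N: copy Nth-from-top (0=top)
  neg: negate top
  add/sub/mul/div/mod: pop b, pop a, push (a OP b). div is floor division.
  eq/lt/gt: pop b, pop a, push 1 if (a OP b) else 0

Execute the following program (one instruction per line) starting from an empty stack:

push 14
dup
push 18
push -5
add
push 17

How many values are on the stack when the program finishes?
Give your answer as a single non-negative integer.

After 'push 14': stack = [14] (depth 1)
After 'dup': stack = [14, 14] (depth 2)
After 'push 18': stack = [14, 14, 18] (depth 3)
After 'push -5': stack = [14, 14, 18, -5] (depth 4)
After 'add': stack = [14, 14, 13] (depth 3)
After 'push 17': stack = [14, 14, 13, 17] (depth 4)

Answer: 4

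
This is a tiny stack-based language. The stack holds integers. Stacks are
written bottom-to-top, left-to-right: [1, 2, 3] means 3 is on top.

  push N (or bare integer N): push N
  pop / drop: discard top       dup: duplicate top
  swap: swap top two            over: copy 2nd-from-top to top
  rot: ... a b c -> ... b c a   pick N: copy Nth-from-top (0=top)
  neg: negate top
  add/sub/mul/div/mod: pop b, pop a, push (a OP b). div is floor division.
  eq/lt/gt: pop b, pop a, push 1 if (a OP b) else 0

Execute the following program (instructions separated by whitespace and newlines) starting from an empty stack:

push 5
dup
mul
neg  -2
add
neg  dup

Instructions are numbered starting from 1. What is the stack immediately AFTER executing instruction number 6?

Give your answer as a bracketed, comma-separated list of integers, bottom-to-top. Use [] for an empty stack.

Step 1 ('push 5'): [5]
Step 2 ('dup'): [5, 5]
Step 3 ('mul'): [25]
Step 4 ('neg'): [-25]
Step 5 ('-2'): [-25, -2]
Step 6 ('add'): [-27]

Answer: [-27]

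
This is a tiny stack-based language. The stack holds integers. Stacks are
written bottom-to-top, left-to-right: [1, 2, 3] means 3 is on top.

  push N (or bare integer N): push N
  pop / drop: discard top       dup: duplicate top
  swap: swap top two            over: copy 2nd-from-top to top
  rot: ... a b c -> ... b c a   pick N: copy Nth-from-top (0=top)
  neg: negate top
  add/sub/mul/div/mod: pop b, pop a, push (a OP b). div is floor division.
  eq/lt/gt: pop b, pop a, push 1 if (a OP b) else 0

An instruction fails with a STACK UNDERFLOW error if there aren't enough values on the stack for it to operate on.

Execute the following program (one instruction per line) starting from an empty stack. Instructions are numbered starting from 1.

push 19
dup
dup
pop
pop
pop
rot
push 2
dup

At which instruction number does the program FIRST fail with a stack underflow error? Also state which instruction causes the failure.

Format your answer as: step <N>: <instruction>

Step 1 ('push 19'): stack = [19], depth = 1
Step 2 ('dup'): stack = [19, 19], depth = 2
Step 3 ('dup'): stack = [19, 19, 19], depth = 3
Step 4 ('pop'): stack = [19, 19], depth = 2
Step 5 ('pop'): stack = [19], depth = 1
Step 6 ('pop'): stack = [], depth = 0
Step 7 ('rot'): needs 3 value(s) but depth is 0 — STACK UNDERFLOW

Answer: step 7: rot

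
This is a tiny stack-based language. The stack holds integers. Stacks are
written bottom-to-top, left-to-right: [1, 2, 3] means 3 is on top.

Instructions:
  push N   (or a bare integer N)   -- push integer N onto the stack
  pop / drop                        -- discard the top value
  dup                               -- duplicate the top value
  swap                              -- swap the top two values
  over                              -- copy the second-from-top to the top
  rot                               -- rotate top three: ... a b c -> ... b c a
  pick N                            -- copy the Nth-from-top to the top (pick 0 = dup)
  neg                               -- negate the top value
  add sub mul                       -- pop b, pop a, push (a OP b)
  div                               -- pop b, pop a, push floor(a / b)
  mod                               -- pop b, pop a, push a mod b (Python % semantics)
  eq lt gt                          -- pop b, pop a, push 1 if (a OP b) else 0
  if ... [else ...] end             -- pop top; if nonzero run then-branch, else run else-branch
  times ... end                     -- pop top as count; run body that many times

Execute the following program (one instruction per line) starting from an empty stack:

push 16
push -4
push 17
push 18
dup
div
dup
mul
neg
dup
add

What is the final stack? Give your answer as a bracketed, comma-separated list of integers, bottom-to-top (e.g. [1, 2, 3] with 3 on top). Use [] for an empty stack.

Answer: [16, -4, 17, -2]

Derivation:
After 'push 16': [16]
After 'push -4': [16, -4]
After 'push 17': [16, -4, 17]
After 'push 18': [16, -4, 17, 18]
After 'dup': [16, -4, 17, 18, 18]
After 'div': [16, -4, 17, 1]
After 'dup': [16, -4, 17, 1, 1]
After 'mul': [16, -4, 17, 1]
After 'neg': [16, -4, 17, -1]
After 'dup': [16, -4, 17, -1, -1]
After 'add': [16, -4, 17, -2]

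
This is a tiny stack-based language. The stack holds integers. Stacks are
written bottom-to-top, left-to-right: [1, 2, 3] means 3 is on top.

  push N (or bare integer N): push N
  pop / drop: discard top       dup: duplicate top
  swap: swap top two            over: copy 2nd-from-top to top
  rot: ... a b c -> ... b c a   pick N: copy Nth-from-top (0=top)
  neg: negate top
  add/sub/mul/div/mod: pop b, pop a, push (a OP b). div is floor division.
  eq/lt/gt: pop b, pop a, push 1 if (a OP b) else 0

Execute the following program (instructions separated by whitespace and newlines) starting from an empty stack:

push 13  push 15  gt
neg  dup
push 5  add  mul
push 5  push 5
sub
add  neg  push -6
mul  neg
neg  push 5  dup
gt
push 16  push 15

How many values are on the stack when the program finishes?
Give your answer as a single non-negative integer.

After 'push 13': stack = [13] (depth 1)
After 'push 15': stack = [13, 15] (depth 2)
After 'gt': stack = [0] (depth 1)
After 'neg': stack = [0] (depth 1)
After 'dup': stack = [0, 0] (depth 2)
After 'push 5': stack = [0, 0, 5] (depth 3)
After 'add': stack = [0, 5] (depth 2)
After 'mul': stack = [0] (depth 1)
After 'push 5': stack = [0, 5] (depth 2)
After 'push 5': stack = [0, 5, 5] (depth 3)
  ...
After 'neg': stack = [0] (depth 1)
After 'push -6': stack = [0, -6] (depth 2)
After 'mul': stack = [0] (depth 1)
After 'neg': stack = [0] (depth 1)
After 'neg': stack = [0] (depth 1)
After 'push 5': stack = [0, 5] (depth 2)
After 'dup': stack = [0, 5, 5] (depth 3)
After 'gt': stack = [0, 0] (depth 2)
After 'push 16': stack = [0, 0, 16] (depth 3)
After 'push 15': stack = [0, 0, 16, 15] (depth 4)

Answer: 4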